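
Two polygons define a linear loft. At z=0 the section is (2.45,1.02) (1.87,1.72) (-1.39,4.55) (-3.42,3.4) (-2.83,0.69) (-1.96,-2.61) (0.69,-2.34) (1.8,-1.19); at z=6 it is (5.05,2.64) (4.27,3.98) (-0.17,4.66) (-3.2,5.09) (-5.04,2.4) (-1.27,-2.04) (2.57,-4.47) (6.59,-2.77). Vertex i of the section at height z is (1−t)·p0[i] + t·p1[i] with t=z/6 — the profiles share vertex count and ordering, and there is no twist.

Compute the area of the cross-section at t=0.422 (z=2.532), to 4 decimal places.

Cross-section at t=0.422: each vertex is (1-t)·p0[i] + t·p1[i].
  v1: (1-0.422)·(2.45,1.02) + 0.422·(5.05,2.64) = (3.5472,1.7036)
  v2: (1-0.422)·(1.87,1.72) + 0.422·(4.27,3.98) = (2.8828,2.6737)
  v3: (1-0.422)·(-1.39,4.55) + 0.422·(-0.17,4.66) = (-0.8752,4.5964)
  v4: (1-0.422)·(-3.42,3.4) + 0.422·(-3.2,5.09) = (-3.3272,4.1132)
  v5: (1-0.422)·(-2.83,0.69) + 0.422·(-5.04,2.4) = (-3.7626,1.4116)
  v6: (1-0.422)·(-1.96,-2.61) + 0.422·(-1.27,-2.04) = (-1.6688,-2.3695)
  v7: (1-0.422)·(0.69,-2.34) + 0.422·(2.57,-4.47) = (1.4834,-3.2389)
  v8: (1-0.422)·(1.8,-1.19) + 0.422·(6.59,-2.77) = (3.8214,-1.8568)
Shoelace sum Σ(x_i·y_{i+1} − x_{i+1}·y_i):
  i=1: 3.5472·2.6737 − 2.8828·1.7036 = +4.5730 (running +4.5730)
  i=2: 2.8828·4.5964 − -0.8752·2.6737 = +15.5905 (running +20.1635)
  i=3: -0.8752·4.1132 − -3.3272·4.5964 = +11.6933 (running +31.8568)
  i=4: -3.3272·1.4116 − -3.7626·4.1132 = +10.7796 (running +42.6364)
  i=5: -3.7626·-2.3695 − -1.6688·1.4116 = +11.2711 (running +53.9076)
  i=6: -1.6688·-3.2389 − 1.4834·-2.3695 = +8.9198 (running +62.8274)
  i=7: 1.4834·-1.8568 − 3.8214·-3.2389 = +9.6227 (running +72.4501)
  i=8: 3.8214·1.7036 − 3.5472·-1.8568 = +13.0966 (running +85.5466)
Area = |Σ|/2 = |85.5466|/2 = 42.7733

Area at t=0.422: 42.7733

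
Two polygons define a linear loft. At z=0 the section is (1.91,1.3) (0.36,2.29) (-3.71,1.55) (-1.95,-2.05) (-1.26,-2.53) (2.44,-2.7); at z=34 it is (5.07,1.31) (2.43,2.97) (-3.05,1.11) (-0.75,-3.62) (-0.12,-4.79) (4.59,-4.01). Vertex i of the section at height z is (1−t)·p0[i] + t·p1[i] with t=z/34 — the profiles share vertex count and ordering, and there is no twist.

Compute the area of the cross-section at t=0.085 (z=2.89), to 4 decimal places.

Area at t=0.085: 23.5086

Cross-section at t=0.085: each vertex is (1-t)·p0[i] + t·p1[i].
  v1: (1-0.085)·(1.91,1.3) + 0.085·(5.07,1.31) = (2.1786,1.3009)
  v2: (1-0.085)·(0.36,2.29) + 0.085·(2.43,2.97) = (0.5360,2.3478)
  v3: (1-0.085)·(-3.71,1.55) + 0.085·(-3.05,1.11) = (-3.6539,1.5126)
  v4: (1-0.085)·(-1.95,-2.05) + 0.085·(-0.75,-3.62) = (-1.8480,-2.1834)
  v5: (1-0.085)·(-1.26,-2.53) + 0.085·(-0.12,-4.79) = (-1.1631,-2.7221)
  v6: (1-0.085)·(2.44,-2.7) + 0.085·(4.59,-4.01) = (2.6227,-2.8114)
Shoelace sum Σ(x_i·y_{i+1} − x_{i+1}·y_i):
  i=1: 2.1786·2.3478 − 0.5360·1.3009 = +4.4177 (running +4.4177)
  i=2: 0.5360·1.5126 − -3.6539·2.3478 = +9.3893 (running +13.8070)
  i=3: -3.6539·-2.1834 − -1.8480·1.5126 = +10.7734 (running +24.5804)
  i=4: -1.8480·-2.7221 − -1.1631·-2.1834 = +2.4909 (running +27.0713)
  i=5: -1.1631·-2.8114 − 2.6227·-2.7221 = +10.4093 (running +37.4806)
  i=6: 2.6227·1.3009 − 2.1786·-2.8114 = +9.5366 (running +47.0172)
Area = |Σ|/2 = |47.0172|/2 = 23.5086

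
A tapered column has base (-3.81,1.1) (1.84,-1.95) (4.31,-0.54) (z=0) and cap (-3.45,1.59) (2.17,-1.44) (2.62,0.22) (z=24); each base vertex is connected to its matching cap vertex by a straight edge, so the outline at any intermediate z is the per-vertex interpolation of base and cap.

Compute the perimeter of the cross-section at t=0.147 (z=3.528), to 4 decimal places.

Perimeter at t=0.147: 17.0067

Cross-section at t=0.147: each vertex is (1-t)·p0[i] + t·p1[i].
  v1: (1-0.147)·(-3.81,1.1) + 0.147·(-3.45,1.59) = (-3.7571,1.1720)
  v2: (1-0.147)·(1.84,-1.95) + 0.147·(2.17,-1.44) = (1.8885,-1.8750)
  v3: (1-0.147)·(4.31,-0.54) + 0.147·(2.62,0.22) = (4.0616,-0.4283)
Perimeter = Σ |v_{i+1} − v_i|:
  edge 1→2: √(5.6456² + -3.0471²) = 6.4154 (running 6.4154)
  edge 2→3: √(2.1731² + 1.4467²) = 2.6106 (running 9.0260)
  edge 3→1: √(-7.8186² + 1.6003²) = 7.9807 (running 17.0067)
Perimeter = 17.0067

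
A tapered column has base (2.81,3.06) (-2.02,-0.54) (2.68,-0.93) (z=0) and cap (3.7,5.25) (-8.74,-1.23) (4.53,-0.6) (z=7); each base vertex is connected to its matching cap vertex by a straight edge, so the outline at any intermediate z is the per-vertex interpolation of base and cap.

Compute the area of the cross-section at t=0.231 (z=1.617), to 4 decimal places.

Area at t=0.231: 14.7539

Cross-section at t=0.231: each vertex is (1-t)·p0[i] + t·p1[i].
  v1: (1-0.231)·(2.81,3.06) + 0.231·(3.7,5.25) = (3.0156,3.5659)
  v2: (1-0.231)·(-2.02,-0.54) + 0.231·(-8.74,-1.23) = (-3.5723,-0.6994)
  v3: (1-0.231)·(2.68,-0.93) + 0.231·(4.53,-0.6) = (3.1074,-0.8538)
Shoelace sum Σ(x_i·y_{i+1} − x_{i+1}·y_i):
  i=1: 3.0156·-0.6994 − -3.5723·3.5659 = +10.6294 (running +10.6294)
  i=2: -3.5723·-0.8538 − 3.1074·-0.6994 = +5.2232 (running +15.8526)
  i=3: 3.1074·3.5659 − 3.0156·-0.8538 = +13.6551 (running +29.5077)
Area = |Σ|/2 = |29.5077|/2 = 14.7539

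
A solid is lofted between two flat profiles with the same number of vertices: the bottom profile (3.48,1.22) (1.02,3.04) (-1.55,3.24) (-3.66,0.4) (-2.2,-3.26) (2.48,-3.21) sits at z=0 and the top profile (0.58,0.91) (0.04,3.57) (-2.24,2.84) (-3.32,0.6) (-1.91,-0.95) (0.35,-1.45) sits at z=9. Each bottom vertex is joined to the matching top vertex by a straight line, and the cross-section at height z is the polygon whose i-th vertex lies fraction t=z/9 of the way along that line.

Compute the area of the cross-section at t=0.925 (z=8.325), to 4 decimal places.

Area at t=0.925: 14.6678

Cross-section at t=0.925: each vertex is (1-t)·p0[i] + t·p1[i].
  v1: (1-0.925)·(3.48,1.22) + 0.925·(0.58,0.91) = (0.7975,0.9333)
  v2: (1-0.925)·(1.02,3.04) + 0.925·(0.04,3.57) = (0.1135,3.5302)
  v3: (1-0.925)·(-1.55,3.24) + 0.925·(-2.24,2.84) = (-2.1883,2.8700)
  v4: (1-0.925)·(-3.66,0.4) + 0.925·(-3.32,0.6) = (-3.3455,0.5850)
  v5: (1-0.925)·(-2.2,-3.26) + 0.925·(-1.91,-0.95) = (-1.9318,-1.1232)
  v6: (1-0.925)·(2.48,-3.21) + 0.925·(0.35,-1.45) = (0.5097,-1.5820)
Shoelace sum Σ(x_i·y_{i+1} − x_{i+1}·y_i):
  i=1: 0.7975·3.5302 − 0.1135·0.9333 = +2.7095 (running +2.7095)
  i=2: 0.1135·2.8700 − -2.1883·3.5302 = +8.0508 (running +10.7603)
  i=3: -2.1883·0.5850 − -3.3455·2.8700 = +8.3215 (running +19.0817)
  i=4: -3.3455·-1.1232 − -1.9318·0.5850 = +4.8879 (running +23.9696)
  i=5: -1.9318·-1.5820 − 0.5097·-1.1232 = +3.6286 (running +27.5982)
  i=6: 0.5097·0.9333 − 0.7975·-1.5820 = +1.7374 (running +29.3356)
Area = |Σ|/2 = |29.3356|/2 = 14.6678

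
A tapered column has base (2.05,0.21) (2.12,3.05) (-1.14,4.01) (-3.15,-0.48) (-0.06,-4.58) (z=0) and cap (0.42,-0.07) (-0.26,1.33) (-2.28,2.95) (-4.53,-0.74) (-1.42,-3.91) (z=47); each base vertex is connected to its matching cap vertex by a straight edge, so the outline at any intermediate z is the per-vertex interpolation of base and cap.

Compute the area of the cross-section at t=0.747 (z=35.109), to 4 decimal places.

Cross-section at t=0.747: each vertex is (1-t)·p0[i] + t·p1[i].
  v1: (1-0.747)·(2.05,0.21) + 0.747·(0.42,-0.07) = (0.8324,0.0008)
  v2: (1-0.747)·(2.12,3.05) + 0.747·(-0.26,1.33) = (0.3421,1.7652)
  v3: (1-0.747)·(-1.14,4.01) + 0.747·(-2.28,2.95) = (-1.9916,3.2182)
  v4: (1-0.747)·(-3.15,-0.48) + 0.747·(-4.53,-0.74) = (-4.1809,-0.6742)
  v5: (1-0.747)·(-0.06,-4.58) + 0.747·(-1.42,-3.91) = (-1.0759,-4.0795)
Shoelace sum Σ(x_i·y_{i+1} − x_{i+1}·y_i):
  i=1: 0.8324·1.7652 − 0.3421·0.0008 = +1.4690 (running +1.4690)
  i=2: 0.3421·3.2182 − -1.9916·1.7652 = +4.6165 (running +6.0855)
  i=3: -1.9916·-0.6742 − -4.1809·3.2182 = +14.7975 (running +20.8831)
  i=4: -4.1809·-4.0795 − -1.0759·-0.6742 = +16.3305 (running +37.2135)
  i=5: -1.0759·0.0008 − 0.8324·-4.0795 = +3.3948 (running +40.6084)
Area = |Σ|/2 = |40.6084|/2 = 20.3042

Area at t=0.747: 20.3042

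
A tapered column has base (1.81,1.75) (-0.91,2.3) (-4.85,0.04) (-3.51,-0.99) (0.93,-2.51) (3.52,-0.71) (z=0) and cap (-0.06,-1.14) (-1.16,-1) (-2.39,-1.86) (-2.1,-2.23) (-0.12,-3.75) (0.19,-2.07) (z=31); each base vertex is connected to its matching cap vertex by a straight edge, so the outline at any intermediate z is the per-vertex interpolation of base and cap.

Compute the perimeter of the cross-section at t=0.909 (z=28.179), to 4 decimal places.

Cross-section at t=0.909: each vertex is (1-t)·p0[i] + t·p1[i].
  v1: (1-0.909)·(1.81,1.75) + 0.909·(-0.06,-1.14) = (0.1102,-0.8770)
  v2: (1-0.909)·(-0.91,2.3) + 0.909·(-1.16,-1) = (-1.1373,-0.6997)
  v3: (1-0.909)·(-4.85,0.04) + 0.909·(-2.39,-1.86) = (-2.6139,-1.6871)
  v4: (1-0.909)·(-3.51,-0.99) + 0.909·(-2.1,-2.23) = (-2.2283,-2.1172)
  v5: (1-0.909)·(0.93,-2.51) + 0.909·(-0.12,-3.75) = (-0.0245,-3.6372)
  v6: (1-0.909)·(3.52,-0.71) + 0.909·(0.19,-2.07) = (0.4930,-1.9462)
Perimeter = Σ |v_{i+1} − v_i|:
  edge 1→2: √(-1.2474² + 0.1773²) = 1.2600 (running 1.2600)
  edge 2→3: √(-1.4766² + -0.9874²) = 1.7763 (running 3.0363)
  edge 3→4: √(0.3856² + -0.4301²) = 0.5776 (running 3.6139)
  edge 4→5: √(2.2039² + -1.5200²) = 2.6772 (running 6.2911)
  edge 5→6: √(0.5175² + 1.6909²) = 1.7683 (running 8.0594)
  edge 6→1: √(-0.3829² + 1.0692²) = 1.1357 (running 9.1951)
Perimeter = 9.1951

Perimeter at t=0.909: 9.1951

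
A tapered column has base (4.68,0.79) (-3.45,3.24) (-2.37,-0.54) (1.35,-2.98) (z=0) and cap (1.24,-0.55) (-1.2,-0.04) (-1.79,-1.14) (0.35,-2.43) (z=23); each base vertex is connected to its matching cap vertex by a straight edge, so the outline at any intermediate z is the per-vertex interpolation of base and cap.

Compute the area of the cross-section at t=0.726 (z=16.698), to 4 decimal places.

Cross-section at t=0.726: each vertex is (1-t)·p0[i] + t·p1[i].
  v1: (1-0.726)·(4.68,0.79) + 0.726·(1.24,-0.55) = (2.1826,-0.1828)
  v2: (1-0.726)·(-3.45,3.24) + 0.726·(-1.2,-0.04) = (-1.8165,0.8587)
  v3: (1-0.726)·(-2.37,-0.54) + 0.726·(-1.79,-1.14) = (-1.9489,-0.9756)
  v4: (1-0.726)·(1.35,-2.98) + 0.726·(0.35,-2.43) = (0.6240,-2.5807)
Shoelace sum Σ(x_i·y_{i+1} − x_{i+1}·y_i):
  i=1: 2.1826·0.8587 − -1.8165·-0.1828 = +1.5421 (running +1.5421)
  i=2: -1.8165·-0.9756 − -1.9489·0.8587 = +3.4458 (running +4.9878)
  i=3: -1.9489·-2.5807 − 0.6240·-0.9756 = +5.6384 (running +10.6262)
  i=4: 0.6240·-0.1828 − 2.1826·-2.5807 = +5.5184 (running +16.1446)
Area = |Σ|/2 = |16.1446|/2 = 8.0723

Area at t=0.726: 8.0723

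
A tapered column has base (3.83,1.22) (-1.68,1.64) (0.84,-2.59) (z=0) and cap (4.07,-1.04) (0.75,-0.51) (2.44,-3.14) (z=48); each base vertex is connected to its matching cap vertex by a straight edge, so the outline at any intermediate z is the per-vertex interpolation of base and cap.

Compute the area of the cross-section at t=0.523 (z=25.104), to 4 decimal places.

Cross-section at t=0.523: each vertex is (1-t)·p0[i] + t·p1[i].
  v1: (1-0.523)·(3.83,1.22) + 0.523·(4.07,-1.04) = (3.9555,0.0380)
  v2: (1-0.523)·(-1.68,1.64) + 0.523·(0.75,-0.51) = (-0.4091,0.5155)
  v3: (1-0.523)·(0.84,-2.59) + 0.523·(2.44,-3.14) = (1.6768,-2.8777)
Shoelace sum Σ(x_i·y_{i+1} − x_{i+1}·y_i):
  i=1: 3.9555·0.5155 − -0.4091·0.0380 = +2.0548 (running +2.0548)
  i=2: -0.4091·-2.8777 − 1.6768·0.5155 = +0.3128 (running +2.3676)
  i=3: 1.6768·0.0380 − 3.9555·-2.8777 = +11.4464 (running +13.8140)
Area = |Σ|/2 = |13.8140|/2 = 6.9070

Area at t=0.523: 6.9070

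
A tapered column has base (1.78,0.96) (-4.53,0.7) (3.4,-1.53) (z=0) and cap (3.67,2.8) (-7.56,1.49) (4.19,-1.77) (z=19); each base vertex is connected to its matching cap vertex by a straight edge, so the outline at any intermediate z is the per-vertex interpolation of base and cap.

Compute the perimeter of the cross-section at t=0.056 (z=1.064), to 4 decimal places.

Perimeter at t=0.056: 18.0892

Cross-section at t=0.056: each vertex is (1-t)·p0[i] + t·p1[i].
  v1: (1-0.056)·(1.78,0.96) + 0.056·(3.67,2.8) = (1.8858,1.0630)
  v2: (1-0.056)·(-4.53,0.7) + 0.056·(-7.56,1.49) = (-4.6997,0.7442)
  v3: (1-0.056)·(3.4,-1.53) + 0.056·(4.19,-1.77) = (3.4442,-1.5434)
Perimeter = Σ |v_{i+1} − v_i|:
  edge 1→2: √(-6.5855² + -0.3188²) = 6.5932 (running 6.5932)
  edge 2→3: √(8.1439² + -2.2877²) = 8.4591 (running 15.0524)
  edge 3→1: √(-1.5584² + 2.6065²) = 3.0368 (running 18.0892)
Perimeter = 18.0892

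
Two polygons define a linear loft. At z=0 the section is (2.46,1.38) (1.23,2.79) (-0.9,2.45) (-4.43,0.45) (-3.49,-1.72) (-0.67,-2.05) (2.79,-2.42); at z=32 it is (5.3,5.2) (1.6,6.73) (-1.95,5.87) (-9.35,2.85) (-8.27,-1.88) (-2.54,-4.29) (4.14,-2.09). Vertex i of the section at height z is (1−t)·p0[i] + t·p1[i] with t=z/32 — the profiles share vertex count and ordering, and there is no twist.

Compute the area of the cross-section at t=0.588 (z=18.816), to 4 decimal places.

Cross-section at t=0.588: each vertex is (1-t)·p0[i] + t·p1[i].
  v1: (1-0.588)·(2.46,1.38) + 0.588·(5.3,5.2) = (4.1299,3.6262)
  v2: (1-0.588)·(1.23,2.79) + 0.588·(1.6,6.73) = (1.4476,5.1067)
  v3: (1-0.588)·(-0.9,2.45) + 0.588·(-1.95,5.87) = (-1.5174,4.4610)
  v4: (1-0.588)·(-4.43,0.45) + 0.588·(-9.35,2.85) = (-7.3230,1.8612)
  v5: (1-0.588)·(-3.49,-1.72) + 0.588·(-8.27,-1.88) = (-6.3006,-1.8141)
  v6: (1-0.588)·(-0.67,-2.05) + 0.588·(-2.54,-4.29) = (-1.7696,-3.3671)
  v7: (1-0.588)·(2.79,-2.42) + 0.588·(4.14,-2.09) = (3.5838,-2.2260)
Shoelace sum Σ(x_i·y_{i+1} − x_{i+1}·y_i):
  i=1: 4.1299·5.1067 − 1.4476·3.6262 = +15.8413 (running +15.8413)
  i=2: 1.4476·4.4610 − -1.5174·5.1067 = +14.2064 (running +30.0477)
  i=3: -1.5174·1.8612 − -7.3230·4.4610 = +29.8432 (running +59.8910)
  i=4: -7.3230·-1.8141 − -6.3006·1.8612 = +25.0112 (running +84.9021)
  i=5: -6.3006·-3.3671 − -1.7696·-1.8141 = +18.0049 (running +102.9070)
  i=6: -1.7696·-2.2260 − 3.5838·-3.3671 = +16.0061 (running +118.9131)
  i=7: 3.5838·3.6262 − 4.1299·-2.2260 = +22.1885 (running +141.1015)
Area = |Σ|/2 = |141.1015|/2 = 70.5508

Area at t=0.588: 70.5508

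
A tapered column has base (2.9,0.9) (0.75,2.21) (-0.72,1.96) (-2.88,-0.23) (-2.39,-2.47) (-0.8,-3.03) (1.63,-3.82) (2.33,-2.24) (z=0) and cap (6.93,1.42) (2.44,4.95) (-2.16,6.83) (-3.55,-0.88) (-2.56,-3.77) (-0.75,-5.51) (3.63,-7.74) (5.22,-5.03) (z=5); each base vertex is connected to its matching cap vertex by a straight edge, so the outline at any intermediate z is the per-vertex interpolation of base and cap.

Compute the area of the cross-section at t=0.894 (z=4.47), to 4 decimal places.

Area at t=0.894: 88.1866

Cross-section at t=0.894: each vertex is (1-t)·p0[i] + t·p1[i].
  v1: (1-0.894)·(2.9,0.9) + 0.894·(6.93,1.42) = (6.5028,1.3649)
  v2: (1-0.894)·(0.75,2.21) + 0.894·(2.44,4.95) = (2.2609,4.6596)
  v3: (1-0.894)·(-0.72,1.96) + 0.894·(-2.16,6.83) = (-2.0074,6.3138)
  v4: (1-0.894)·(-2.88,-0.23) + 0.894·(-3.55,-0.88) = (-3.4790,-0.8111)
  v5: (1-0.894)·(-2.39,-2.47) + 0.894·(-2.56,-3.77) = (-2.5420,-3.6322)
  v6: (1-0.894)·(-0.8,-3.03) + 0.894·(-0.75,-5.51) = (-0.7553,-5.2471)
  v7: (1-0.894)·(1.63,-3.82) + 0.894·(3.63,-7.74) = (3.4180,-7.3245)
  v8: (1-0.894)·(2.33,-2.24) + 0.894·(5.22,-5.03) = (4.9137,-4.7343)
Shoelace sum Σ(x_i·y_{i+1} − x_{i+1}·y_i):
  i=1: 6.5028·4.6596 − 2.2609·1.3649 = +27.2145 (running +27.2145)
  i=2: 2.2609·6.3138 − -2.0074·4.6596 = +23.6280 (running +50.8425)
  i=3: -2.0074·-0.8111 − -3.4790·6.3138 = +23.5937 (running +74.4361)
  i=4: -3.4790·-3.6322 − -2.5420·-0.8111 = +10.5746 (running +85.0107)
  i=5: -2.5420·-5.2471 − -0.7553·-3.6322 = +10.5947 (running +95.6054)
  i=6: -0.7553·-7.3245 − 3.4180·-5.2471 = +23.4668 (running +119.0722)
  i=7: 3.4180·-4.7343 − 4.9137·-7.3245 = +19.8083 (running +138.8805)
  i=8: 4.9137·1.3649 − 6.5028·-4.7343 = +37.4926 (running +176.3731)
Area = |Σ|/2 = |176.3731|/2 = 88.1866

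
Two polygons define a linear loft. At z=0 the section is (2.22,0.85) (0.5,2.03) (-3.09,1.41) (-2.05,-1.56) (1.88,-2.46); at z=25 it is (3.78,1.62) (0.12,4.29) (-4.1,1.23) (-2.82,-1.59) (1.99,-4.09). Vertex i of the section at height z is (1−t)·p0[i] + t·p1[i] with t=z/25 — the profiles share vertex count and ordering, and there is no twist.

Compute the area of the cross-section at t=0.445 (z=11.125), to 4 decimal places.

Cross-section at t=0.445: each vertex is (1-t)·p0[i] + t·p1[i].
  v1: (1-0.445)·(2.22,0.85) + 0.445·(3.78,1.62) = (2.9142,1.1926)
  v2: (1-0.445)·(0.5,2.03) + 0.445·(0.12,4.29) = (0.3309,3.0357)
  v3: (1-0.445)·(-3.09,1.41) + 0.445·(-4.1,1.23) = (-3.5394,1.3299)
  v4: (1-0.445)·(-2.05,-1.56) + 0.445·(-2.82,-1.59) = (-2.3926,-1.5734)
  v5: (1-0.445)·(1.88,-2.46) + 0.445·(1.99,-4.09) = (1.9289,-3.1853)
Shoelace sum Σ(x_i·y_{i+1} − x_{i+1}·y_i):
  i=1: 2.9142·3.0357 − 0.3309·1.1926 = +8.4520 (running +8.4520)
  i=2: 0.3309·1.3299 − -3.5394·3.0357 = +11.1848 (running +19.6368)
  i=3: -3.5394·-1.5734 − -2.3926·1.3299 = +8.7508 (running +28.3875)
  i=4: -2.3926·-3.1853 − 1.9289·-1.5734 = +10.6563 (running +39.0439)
  i=5: 1.9289·1.1926 − 2.9142·-3.1853 = +11.5833 (running +50.6272)
Area = |Σ|/2 = |50.6272|/2 = 25.3136

Area at t=0.445: 25.3136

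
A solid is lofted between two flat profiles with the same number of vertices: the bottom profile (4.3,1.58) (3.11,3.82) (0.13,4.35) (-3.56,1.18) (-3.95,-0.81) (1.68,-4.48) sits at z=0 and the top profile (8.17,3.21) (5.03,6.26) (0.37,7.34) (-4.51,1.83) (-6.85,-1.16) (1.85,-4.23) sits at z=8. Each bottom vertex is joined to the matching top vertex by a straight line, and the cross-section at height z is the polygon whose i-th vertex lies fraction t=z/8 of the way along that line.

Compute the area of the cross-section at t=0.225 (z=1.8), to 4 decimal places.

Area at t=0.225: 54.7227

Cross-section at t=0.225: each vertex is (1-t)·p0[i] + t·p1[i].
  v1: (1-0.225)·(4.3,1.58) + 0.225·(8.17,3.21) = (5.1707,1.9468)
  v2: (1-0.225)·(3.11,3.82) + 0.225·(5.03,6.26) = (3.5420,4.3690)
  v3: (1-0.225)·(0.13,4.35) + 0.225·(0.37,7.34) = (0.1840,5.0228)
  v4: (1-0.225)·(-3.56,1.18) + 0.225·(-4.51,1.83) = (-3.7738,1.3262)
  v5: (1-0.225)·(-3.95,-0.81) + 0.225·(-6.85,-1.16) = (-4.6025,-0.8888)
  v6: (1-0.225)·(1.68,-4.48) + 0.225·(1.85,-4.23) = (1.7183,-4.4238)
Shoelace sum Σ(x_i·y_{i+1} − x_{i+1}·y_i):
  i=1: 5.1707·4.3690 − 3.5420·1.9468 = +15.6956 (running +15.6956)
  i=2: 3.5420·5.0228 − 0.1840·4.3690 = +16.9867 (running +32.6823)
  i=3: 0.1840·1.3262 − -3.7738·5.0228 = +19.1986 (running +51.8809)
  i=4: -3.7738·-0.8888 − -4.6025·1.3262 = +9.4580 (running +61.3389)
  i=5: -4.6025·-4.4238 − 1.7183·-0.8888 = +21.8874 (running +83.2263)
  i=6: 1.7183·1.9468 − 5.1707·-4.4238 = +26.2191 (running +109.4454)
Area = |Σ|/2 = |109.4454|/2 = 54.7227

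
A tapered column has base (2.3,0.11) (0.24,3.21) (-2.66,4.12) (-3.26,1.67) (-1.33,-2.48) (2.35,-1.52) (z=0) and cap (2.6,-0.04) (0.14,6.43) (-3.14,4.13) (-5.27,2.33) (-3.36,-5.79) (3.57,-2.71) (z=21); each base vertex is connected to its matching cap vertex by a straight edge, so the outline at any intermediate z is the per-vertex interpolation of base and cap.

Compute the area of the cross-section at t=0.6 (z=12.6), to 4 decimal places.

Cross-section at t=0.6: each vertex is (1-t)·p0[i] + t·p1[i].
  v1: (1-0.6)·(2.3,0.11) + 0.6·(2.6,-0.04) = (2.4800,0.0200)
  v2: (1-0.6)·(0.24,3.21) + 0.6·(0.14,6.43) = (0.1800,5.1420)
  v3: (1-0.6)·(-2.66,4.12) + 0.6·(-3.14,4.13) = (-2.9480,4.1260)
  v4: (1-0.6)·(-3.26,1.67) + 0.6·(-5.27,2.33) = (-4.4660,2.0660)
  v5: (1-0.6)·(-1.33,-2.48) + 0.6·(-3.36,-5.79) = (-2.5480,-4.4660)
  v6: (1-0.6)·(2.35,-1.52) + 0.6·(3.57,-2.71) = (3.0820,-2.2340)
Shoelace sum Σ(x_i·y_{i+1} − x_{i+1}·y_i):
  i=1: 2.4800·5.1420 − 0.1800·0.0200 = +12.7486 (running +12.7486)
  i=2: 0.1800·4.1260 − -2.9480·5.1420 = +15.9013 (running +28.6499)
  i=3: -2.9480·2.0660 − -4.4660·4.1260 = +12.3361 (running +40.9860)
  i=4: -4.4660·-4.4660 − -2.5480·2.0660 = +25.2093 (running +66.1953)
  i=5: -2.5480·-2.2340 − 3.0820·-4.4660 = +19.4564 (running +85.6518)
  i=6: 3.0820·0.0200 − 2.4800·-2.2340 = +5.6020 (running +91.2537)
Area = |Σ|/2 = |91.2537|/2 = 45.6269

Area at t=0.6: 45.6269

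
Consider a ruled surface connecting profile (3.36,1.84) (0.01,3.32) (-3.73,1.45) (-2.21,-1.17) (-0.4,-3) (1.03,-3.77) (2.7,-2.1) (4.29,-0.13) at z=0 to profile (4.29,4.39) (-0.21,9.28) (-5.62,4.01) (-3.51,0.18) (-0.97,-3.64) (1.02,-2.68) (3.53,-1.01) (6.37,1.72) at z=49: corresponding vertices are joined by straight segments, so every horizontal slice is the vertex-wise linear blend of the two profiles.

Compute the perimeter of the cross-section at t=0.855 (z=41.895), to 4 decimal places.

Perimeter at t=0.855: 33.5626

Cross-section at t=0.855: each vertex is (1-t)·p0[i] + t·p1[i].
  v1: (1-0.855)·(3.36,1.84) + 0.855·(4.29,4.39) = (4.1551,4.0202)
  v2: (1-0.855)·(0.01,3.32) + 0.855·(-0.21,9.28) = (-0.1781,8.4158)
  v3: (1-0.855)·(-3.73,1.45) + 0.855·(-5.62,4.01) = (-5.3460,3.6388)
  v4: (1-0.855)·(-2.21,-1.17) + 0.855·(-3.51,0.18) = (-3.3215,-0.0158)
  v5: (1-0.855)·(-0.4,-3) + 0.855·(-0.97,-3.64) = (-0.8873,-3.5472)
  v6: (1-0.855)·(1.03,-3.77) + 0.855·(1.02,-2.68) = (1.0214,-2.8380)
  v7: (1-0.855)·(2.7,-2.1) + 0.855·(3.53,-1.01) = (3.4097,-1.1681)
  v8: (1-0.855)·(4.29,-0.13) + 0.855·(6.37,1.72) = (6.0684,1.4517)
Perimeter = Σ |v_{i+1} − v_i|:
  edge 1→2: √(-4.3332² + 4.3955²) = 6.1724 (running 6.1724)
  edge 2→3: √(-5.1679² + -4.7770²) = 7.0375 (running 13.2099)
  edge 3→4: √(2.0245² + -3.6545²) = 4.1778 (running 17.3877)
  edge 4→5: √(2.4341² + -3.5314²) = 4.2891 (running 21.6767)
  edge 5→6: √(1.9088² + 0.7092²) = 2.0363 (running 23.7130)
  edge 6→7: √(2.3882² + 1.6700²) = 2.9142 (running 26.6272)
  edge 7→8: √(2.6587² + 2.6198²) = 3.7326 (running 30.3598)
  edge 8→1: √(-1.9132² + 2.5685²) = 3.2028 (running 33.5626)
Perimeter = 33.5626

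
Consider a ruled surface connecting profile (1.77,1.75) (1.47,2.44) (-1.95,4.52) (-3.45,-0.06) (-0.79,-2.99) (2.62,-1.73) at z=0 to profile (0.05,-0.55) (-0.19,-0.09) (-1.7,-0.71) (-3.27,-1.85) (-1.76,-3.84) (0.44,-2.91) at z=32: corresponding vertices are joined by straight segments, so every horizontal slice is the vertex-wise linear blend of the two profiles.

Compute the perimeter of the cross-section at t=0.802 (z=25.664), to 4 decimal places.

Cross-section at t=0.802: each vertex is (1-t)·p0[i] + t·p1[i].
  v1: (1-0.802)·(1.77,1.75) + 0.802·(0.05,-0.55) = (0.3906,-0.0946)
  v2: (1-0.802)·(1.47,2.44) + 0.802·(-0.19,-0.09) = (0.1387,0.4109)
  v3: (1-0.802)·(-1.95,4.52) + 0.802·(-1.7,-0.71) = (-1.7495,0.3255)
  v4: (1-0.802)·(-3.45,-0.06) + 0.802·(-3.27,-1.85) = (-3.3056,-1.4956)
  v5: (1-0.802)·(-0.79,-2.99) + 0.802·(-1.76,-3.84) = (-1.5679,-3.6717)
  v6: (1-0.802)·(2.62,-1.73) + 0.802·(0.44,-2.91) = (0.8716,-2.6764)
Perimeter = Σ |v_{i+1} − v_i|:
  edge 1→2: √(-0.2519² + 0.5055²) = 0.5648 (running 0.5648)
  edge 2→3: √(-1.8882² + -0.0854²) = 1.8901 (running 2.4549)
  edge 3→4: √(-1.5561² + -1.8211²) = 2.3954 (running 4.8503)
  edge 4→5: √(1.7377² + -2.1761²) = 2.7848 (running 7.6351)
  edge 5→6: √(2.4396² + 0.9953²) = 2.6348 (running 10.2700)
  edge 6→1: √(-0.4811² + 2.5818²) = 2.6262 (running 12.8962)
Perimeter = 12.8962

Perimeter at t=0.802: 12.8962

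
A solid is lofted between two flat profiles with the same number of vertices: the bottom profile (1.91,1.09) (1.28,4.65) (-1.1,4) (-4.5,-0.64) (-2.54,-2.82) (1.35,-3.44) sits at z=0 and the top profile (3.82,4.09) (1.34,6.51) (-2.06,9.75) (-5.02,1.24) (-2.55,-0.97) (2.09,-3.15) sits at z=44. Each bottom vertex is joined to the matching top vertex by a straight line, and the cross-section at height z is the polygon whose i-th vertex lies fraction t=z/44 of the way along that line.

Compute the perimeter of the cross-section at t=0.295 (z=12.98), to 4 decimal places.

Cross-section at t=0.295: each vertex is (1-t)·p0[i] + t·p1[i].
  v1: (1-0.295)·(1.91,1.09) + 0.295·(3.82,4.09) = (2.4734,1.9750)
  v2: (1-0.295)·(1.28,4.65) + 0.295·(1.34,6.51) = (1.2977,5.1987)
  v3: (1-0.295)·(-1.1,4) + 0.295·(-2.06,9.75) = (-1.3832,5.6963)
  v4: (1-0.295)·(-4.5,-0.64) + 0.295·(-5.02,1.24) = (-4.6534,-0.0854)
  v5: (1-0.295)·(-2.54,-2.82) + 0.295·(-2.55,-0.97) = (-2.5430,-2.2742)
  v6: (1-0.295)·(1.35,-3.44) + 0.295·(2.09,-3.15) = (1.5683,-3.3544)
Perimeter = Σ |v_{i+1} − v_i|:
  edge 1→2: √(-1.1757² + 3.2237²) = 3.4314 (running 3.4314)
  edge 2→3: √(-2.6809² + 0.4975²) = 2.7267 (running 6.1581)
  edge 3→4: √(-3.2702² + -5.7816²) = 6.6424 (running 12.8005)
  edge 4→5: √(2.1105² + -2.1888²) = 3.0406 (running 15.8411)
  edge 5→6: √(4.1113² + -1.0802²) = 4.2508 (running 20.0919)
  edge 6→1: √(0.9051² + 5.3294²) = 5.4058 (running 25.4976)
Perimeter = 25.4976

Perimeter at t=0.295: 25.4976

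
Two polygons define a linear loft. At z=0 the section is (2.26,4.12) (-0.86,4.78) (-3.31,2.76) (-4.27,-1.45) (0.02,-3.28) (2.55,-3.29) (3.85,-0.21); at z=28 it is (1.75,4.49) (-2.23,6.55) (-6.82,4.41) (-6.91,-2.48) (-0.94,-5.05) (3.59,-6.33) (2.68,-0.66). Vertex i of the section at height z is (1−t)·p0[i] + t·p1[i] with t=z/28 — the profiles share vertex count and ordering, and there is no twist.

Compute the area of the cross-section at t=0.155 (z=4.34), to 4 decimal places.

Area at t=0.155: 53.7921

Cross-section at t=0.155: each vertex is (1-t)·p0[i] + t·p1[i].
  v1: (1-0.155)·(2.26,4.12) + 0.155·(1.75,4.49) = (2.1809,4.1773)
  v2: (1-0.155)·(-0.86,4.78) + 0.155·(-2.23,6.55) = (-1.0724,5.0544)
  v3: (1-0.155)·(-3.31,2.76) + 0.155·(-6.82,4.41) = (-3.8540,3.0157)
  v4: (1-0.155)·(-4.27,-1.45) + 0.155·(-6.91,-2.48) = (-4.6792,-1.6097)
  v5: (1-0.155)·(0.02,-3.28) + 0.155·(-0.94,-5.05) = (-0.1288,-3.5543)
  v6: (1-0.155)·(2.55,-3.29) + 0.155·(3.59,-6.33) = (2.7112,-3.7612)
  v7: (1-0.155)·(3.85,-0.21) + 0.155·(2.68,-0.66) = (3.6686,-0.2797)
Shoelace sum Σ(x_i·y_{i+1} − x_{i+1}·y_i):
  i=1: 2.1809·5.0544 − -1.0724·4.1773 = +15.5029 (running +15.5029)
  i=2: -1.0724·3.0157 − -3.8540·5.0544 = +16.2458 (running +31.7486)
  i=3: -3.8540·-1.6097 − -4.6792·3.0157 = +20.3150 (running +52.0636)
  i=4: -4.6792·-3.5543 − -0.1288·-1.6097 = +16.4242 (running +68.4878)
  i=5: -0.1288·-3.7612 − 2.7112·-3.5543 = +10.1210 (running +78.6088)
  i=6: 2.7112·-0.2797 − 3.6686·-3.7612 = +13.0401 (running +91.6489)
  i=7: 3.6686·4.1773 − 2.1809·-0.2797 = +15.9354 (running +107.5842)
Area = |Σ|/2 = |107.5842|/2 = 53.7921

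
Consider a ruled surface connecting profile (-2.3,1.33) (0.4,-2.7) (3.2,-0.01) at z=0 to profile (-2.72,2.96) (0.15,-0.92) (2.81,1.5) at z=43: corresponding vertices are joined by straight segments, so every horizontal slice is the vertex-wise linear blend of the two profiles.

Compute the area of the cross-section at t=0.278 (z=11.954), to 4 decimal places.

Cross-section at t=0.278: each vertex is (1-t)·p0[i] + t·p1[i].
  v1: (1-0.278)·(-2.3,1.33) + 0.278·(-2.72,2.96) = (-2.4168,1.7831)
  v2: (1-0.278)·(0.4,-2.7) + 0.278·(0.15,-0.92) = (0.3305,-2.2052)
  v3: (1-0.278)·(3.2,-0.01) + 0.278·(2.81,1.5) = (3.0916,0.4098)
Shoelace sum Σ(x_i·y_{i+1} − x_{i+1}·y_i):
  i=1: -2.4168·-2.2052 − 0.3305·1.7831 = +4.7400 (running +4.7400)
  i=2: 0.3305·0.4098 − 3.0916·-2.2052 = +6.9529 (running +11.6929)
  i=3: 3.0916·1.7831 − -2.4168·0.4098 = +6.5031 (running +18.1959)
Area = |Σ|/2 = |18.1959|/2 = 9.0980

Area at t=0.278: 9.0980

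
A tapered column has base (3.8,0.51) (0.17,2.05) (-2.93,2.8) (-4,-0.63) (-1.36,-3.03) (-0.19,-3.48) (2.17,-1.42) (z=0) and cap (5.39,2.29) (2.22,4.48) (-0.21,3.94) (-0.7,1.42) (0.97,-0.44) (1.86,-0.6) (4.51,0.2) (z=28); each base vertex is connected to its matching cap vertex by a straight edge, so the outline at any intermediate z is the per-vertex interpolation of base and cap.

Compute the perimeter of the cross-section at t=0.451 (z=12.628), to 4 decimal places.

Perimeter at t=0.451: 19.2713

Cross-section at t=0.451: each vertex is (1-t)·p0[i] + t·p1[i].
  v1: (1-0.451)·(3.8,0.51) + 0.451·(5.39,2.29) = (4.5171,1.3128)
  v2: (1-0.451)·(0.17,2.05) + 0.451·(2.22,4.48) = (1.0946,3.1459)
  v3: (1-0.451)·(-2.93,2.8) + 0.451·(-0.21,3.94) = (-1.7033,3.3141)
  v4: (1-0.451)·(-4,-0.63) + 0.451·(-0.7,1.42) = (-2.5117,0.2946)
  v5: (1-0.451)·(-1.36,-3.03) + 0.451·(0.97,-0.44) = (-0.3092,-1.8619)
  v6: (1-0.451)·(-0.19,-3.48) + 0.451·(1.86,-0.6) = (0.7346,-2.1811)
  v7: (1-0.451)·(2.17,-1.42) + 0.451·(4.51,0.2) = (3.2253,-0.6894)
Perimeter = Σ |v_{i+1} − v_i|:
  edge 1→2: √(-3.4225² + 1.8331²) = 3.8826 (running 3.8826)
  edge 2→3: √(-2.7978² + 0.1682²) = 2.8029 (running 6.6854)
  edge 3→4: √(-0.8084² + -3.0196²) = 3.1259 (running 9.8114)
  edge 4→5: √(2.2025² + -2.1565²) = 3.0824 (running 12.8938)
  edge 5→6: √(1.0437² + -0.3192²) = 1.0914 (running 13.9853)
  edge 6→7: √(2.4908² + 1.4917²) = 2.9033 (running 16.8886)
  edge 7→1: √(1.2917² + 2.0022²) = 2.3827 (running 19.2713)
Perimeter = 19.2713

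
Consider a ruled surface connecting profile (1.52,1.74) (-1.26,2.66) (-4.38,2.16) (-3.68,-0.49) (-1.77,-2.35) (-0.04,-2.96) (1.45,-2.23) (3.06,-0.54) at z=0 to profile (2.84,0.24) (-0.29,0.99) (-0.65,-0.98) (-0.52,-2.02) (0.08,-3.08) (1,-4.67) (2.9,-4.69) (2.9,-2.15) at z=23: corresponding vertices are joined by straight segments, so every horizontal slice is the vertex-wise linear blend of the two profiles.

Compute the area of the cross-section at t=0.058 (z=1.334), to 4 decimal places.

Area at t=0.058: 26.6014

Cross-section at t=0.058: each vertex is (1-t)·p0[i] + t·p1[i].
  v1: (1-0.058)·(1.52,1.74) + 0.058·(2.84,0.24) = (1.5966,1.6530)
  v2: (1-0.058)·(-1.26,2.66) + 0.058·(-0.29,0.99) = (-1.2037,2.5631)
  v3: (1-0.058)·(-4.38,2.16) + 0.058·(-0.65,-0.98) = (-4.1637,1.9779)
  v4: (1-0.058)·(-3.68,-0.49) + 0.058·(-0.52,-2.02) = (-3.4967,-0.5787)
  v5: (1-0.058)·(-1.77,-2.35) + 0.058·(0.08,-3.08) = (-1.6627,-2.3923)
  v6: (1-0.058)·(-0.04,-2.96) + 0.058·(1,-4.67) = (0.0203,-3.0592)
  v7: (1-0.058)·(1.45,-2.23) + 0.058·(2.9,-4.69) = (1.5341,-2.3727)
  v8: (1-0.058)·(3.06,-0.54) + 0.058·(2.9,-2.15) = (3.0507,-0.6334)
Shoelace sum Σ(x_i·y_{i+1} − x_{i+1}·y_i):
  i=1: 1.5966·2.5631 − -1.2037·1.6530 = +6.0820 (running +6.0820)
  i=2: -1.2037·1.9779 − -4.1637·2.5631 = +8.2912 (running +14.3732)
  i=3: -4.1637·-0.5787 − -3.4967·1.9779 = +9.3258 (running +23.6989)
  i=4: -3.4967·-2.3923 − -1.6627·-0.5787 = +7.4031 (running +31.1020)
  i=5: -1.6627·-3.0592 − 0.0203·-2.3923 = +5.1351 (running +36.2371)
  i=6: 0.0203·-2.3727 − 1.5341·-3.0592 = +4.6449 (running +40.8820)
  i=7: 1.5341·-0.6334 − 3.0507·-2.3727 = +6.2667 (running +47.1487)
  i=8: 3.0507·1.6530 − 1.5966·-0.6334 = +6.0541 (running +53.2028)
Area = |Σ|/2 = |53.2028|/2 = 26.6014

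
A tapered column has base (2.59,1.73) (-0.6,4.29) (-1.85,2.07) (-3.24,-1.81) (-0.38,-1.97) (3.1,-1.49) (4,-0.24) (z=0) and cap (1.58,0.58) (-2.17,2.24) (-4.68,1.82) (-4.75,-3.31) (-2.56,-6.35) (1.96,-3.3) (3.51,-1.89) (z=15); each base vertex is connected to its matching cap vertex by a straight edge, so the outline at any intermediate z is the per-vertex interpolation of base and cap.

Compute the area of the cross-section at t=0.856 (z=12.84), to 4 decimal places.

Area at t=0.856: 42.7606

Cross-section at t=0.856: each vertex is (1-t)·p0[i] + t·p1[i].
  v1: (1-0.856)·(2.59,1.73) + 0.856·(1.58,0.58) = (1.7254,0.7456)
  v2: (1-0.856)·(-0.6,4.29) + 0.856·(-2.17,2.24) = (-1.9439,2.5352)
  v3: (1-0.856)·(-1.85,2.07) + 0.856·(-4.68,1.82) = (-4.2725,1.8560)
  v4: (1-0.856)·(-3.24,-1.81) + 0.856·(-4.75,-3.31) = (-4.5326,-3.0940)
  v5: (1-0.856)·(-0.38,-1.97) + 0.856·(-2.56,-6.35) = (-2.2461,-5.7193)
  v6: (1-0.856)·(3.1,-1.49) + 0.856·(1.96,-3.3) = (2.1242,-3.0394)
  v7: (1-0.856)·(4,-0.24) + 0.856·(3.51,-1.89) = (3.5806,-1.6524)
Shoelace sum Σ(x_i·y_{i+1} − x_{i+1}·y_i):
  i=1: 1.7254·2.5352 − -1.9439·0.7456 = +5.8237 (running +5.8237)
  i=2: -1.9439·1.8560 − -4.2725·2.5352 = +7.2237 (running +13.0474)
  i=3: -4.2725·-3.0940 − -4.5326·1.8560 = +21.6315 (running +34.6789)
  i=4: -4.5326·-5.7193 − -2.2461·-3.0940 = +18.9736 (running +53.6525)
  i=5: -2.2461·-3.0394 − 2.1242·-5.7193 = +18.9753 (running +72.6278)
  i=6: 2.1242·-1.6524 − 3.5806·-3.0394 = +7.3726 (running +80.0005)
  i=7: 3.5806·0.7456 − 1.7254·-1.6524 = +5.5208 (running +85.5212)
Area = |Σ|/2 = |85.5212|/2 = 42.7606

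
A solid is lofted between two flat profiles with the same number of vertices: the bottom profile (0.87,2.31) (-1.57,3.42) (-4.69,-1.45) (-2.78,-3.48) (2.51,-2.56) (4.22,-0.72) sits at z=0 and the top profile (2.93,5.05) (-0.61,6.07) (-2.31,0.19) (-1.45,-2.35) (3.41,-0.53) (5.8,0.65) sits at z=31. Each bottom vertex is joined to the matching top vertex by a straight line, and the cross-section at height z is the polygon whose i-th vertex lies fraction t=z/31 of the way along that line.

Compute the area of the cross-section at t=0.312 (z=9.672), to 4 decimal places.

Cross-section at t=0.312: each vertex is (1-t)·p0[i] + t·p1[i].
  v1: (1-0.312)·(0.87,2.31) + 0.312·(2.93,5.05) = (1.5127,3.1649)
  v2: (1-0.312)·(-1.57,3.42) + 0.312·(-0.61,6.07) = (-1.2705,4.2468)
  v3: (1-0.312)·(-4.69,-1.45) + 0.312·(-2.31,0.19) = (-3.9474,-0.9383)
  v4: (1-0.312)·(-2.78,-3.48) + 0.312·(-1.45,-2.35) = (-2.3650,-3.1274)
  v5: (1-0.312)·(2.51,-2.56) + 0.312·(3.41,-0.53) = (2.7908,-1.9266)
  v6: (1-0.312)·(4.22,-0.72) + 0.312·(5.8,0.65) = (4.7130,-0.2926)
Shoelace sum Σ(x_i·y_{i+1} − x_{i+1}·y_i):
  i=1: 1.5127·4.2468 − -1.2705·3.1649 = +10.4451 (running +10.4451)
  i=2: -1.2705·-0.9383 − -3.9474·4.2468 = +17.9561 (running +28.4012)
  i=3: -3.9474·-3.1274 − -2.3650·-0.9383 = +10.1262 (running +38.5275)
  i=4: -2.3650·-1.9266 − 2.7908·-3.1274 = +13.2846 (running +51.8121)
  i=5: 2.7908·-0.2926 − 4.7130·-1.9266 = +8.2637 (running +60.0758)
  i=6: 4.7130·3.1649 − 1.5127·-0.2926 = +15.3585 (running +75.4343)
Area = |Σ|/2 = |75.4343|/2 = 37.7172

Area at t=0.312: 37.7172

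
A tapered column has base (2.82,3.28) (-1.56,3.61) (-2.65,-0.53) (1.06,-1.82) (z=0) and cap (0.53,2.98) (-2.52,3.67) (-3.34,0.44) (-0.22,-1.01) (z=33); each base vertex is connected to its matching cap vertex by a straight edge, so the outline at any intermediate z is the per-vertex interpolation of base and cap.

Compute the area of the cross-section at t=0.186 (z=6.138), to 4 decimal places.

Cross-section at t=0.186: each vertex is (1-t)·p0[i] + t·p1[i].
  v1: (1-0.186)·(2.82,3.28) + 0.186·(0.53,2.98) = (2.3941,3.2242)
  v2: (1-0.186)·(-1.56,3.61) + 0.186·(-2.52,3.67) = (-1.7386,3.6212)
  v3: (1-0.186)·(-2.65,-0.53) + 0.186·(-3.34,0.44) = (-2.7783,-0.3496)
  v4: (1-0.186)·(1.06,-1.82) + 0.186·(-0.22,-1.01) = (0.8219,-1.6693)
Shoelace sum Σ(x_i·y_{i+1} − x_{i+1}·y_i):
  i=1: 2.3941·3.6212 − -1.7386·3.2242 = +14.2747 (running +14.2747)
  i=2: -1.7386·-0.3496 − -2.7783·3.6212 = +10.6686 (running +24.9433)
  i=3: -2.7783·-1.6693 − 0.8219·-0.3496 = +4.9253 (running +29.8686)
  i=4: 0.8219·3.2242 − 2.3941·-1.6693 = +6.6465 (running +36.5152)
Area = |Σ|/2 = |36.5152|/2 = 18.2576

Area at t=0.186: 18.2576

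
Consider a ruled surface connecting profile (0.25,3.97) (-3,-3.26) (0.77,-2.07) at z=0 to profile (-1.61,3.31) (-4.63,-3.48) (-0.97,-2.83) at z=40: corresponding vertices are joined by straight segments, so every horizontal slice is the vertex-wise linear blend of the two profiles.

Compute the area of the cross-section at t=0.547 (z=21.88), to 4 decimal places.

Cross-section at t=0.547: each vertex is (1-t)·p0[i] + t·p1[i].
  v1: (1-0.547)·(0.25,3.97) + 0.547·(-1.61,3.31) = (-0.7674,3.6090)
  v2: (1-0.547)·(-3,-3.26) + 0.547·(-4.63,-3.48) = (-3.8916,-3.3803)
  v3: (1-0.547)·(0.77,-2.07) + 0.547·(-0.97,-2.83) = (-0.1818,-2.4857)
Shoelace sum Σ(x_i·y_{i+1} − x_{i+1}·y_i):
  i=1: -0.7674·-3.3803 − -3.8916·3.6090 = +16.6389 (running +16.6389)
  i=2: -3.8916·-2.4857 − -0.1818·-3.3803 = +9.0590 (running +25.6979)
  i=3: -0.1818·3.6090 − -0.7674·-2.4857 = -2.5636 (running +23.1342)
Area = |Σ|/2 = |23.1342|/2 = 11.5671

Area at t=0.547: 11.5671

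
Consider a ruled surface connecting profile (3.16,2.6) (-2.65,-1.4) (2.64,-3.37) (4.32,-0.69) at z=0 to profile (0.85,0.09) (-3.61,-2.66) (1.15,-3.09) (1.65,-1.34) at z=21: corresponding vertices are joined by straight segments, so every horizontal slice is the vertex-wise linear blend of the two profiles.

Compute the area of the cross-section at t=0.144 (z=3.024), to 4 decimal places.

Cross-section at t=0.144: each vertex is (1-t)·p0[i] + t·p1[i].
  v1: (1-0.144)·(3.16,2.6) + 0.144·(0.85,0.09) = (2.8274,2.2386)
  v2: (1-0.144)·(-2.65,-1.4) + 0.144·(-3.61,-2.66) = (-2.7882,-1.5814)
  v3: (1-0.144)·(2.64,-3.37) + 0.144·(1.15,-3.09) = (2.4254,-3.3297)
  v4: (1-0.144)·(4.32,-0.69) + 0.144·(1.65,-1.34) = (3.9355,-0.7836)
Shoelace sum Σ(x_i·y_{i+1} − x_{i+1}·y_i):
  i=1: 2.8274·-1.5814 − -2.7882·2.2386 = +1.7703 (running +1.7703)
  i=2: -2.7882·-3.3297 − 2.4254·-1.5814 = +13.1196 (running +14.8900)
  i=3: 2.4254·-0.7836 − 3.9355·-3.3297 = +11.2034 (running +26.0934)
  i=4: 3.9355·2.2386 − 2.8274·-0.7836 = +11.0254 (running +37.1188)
Area = |Σ|/2 = |37.1188|/2 = 18.5594

Area at t=0.144: 18.5594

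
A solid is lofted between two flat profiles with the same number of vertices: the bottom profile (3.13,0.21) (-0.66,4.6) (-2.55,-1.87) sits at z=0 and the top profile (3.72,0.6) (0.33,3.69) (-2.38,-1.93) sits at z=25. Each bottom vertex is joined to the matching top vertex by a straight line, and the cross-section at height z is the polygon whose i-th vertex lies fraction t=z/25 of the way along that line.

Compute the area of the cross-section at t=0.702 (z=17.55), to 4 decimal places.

Area at t=0.702: 14.5923

Cross-section at t=0.702: each vertex is (1-t)·p0[i] + t·p1[i].
  v1: (1-0.702)·(3.13,0.21) + 0.702·(3.72,0.6) = (3.5442,0.4838)
  v2: (1-0.702)·(-0.66,4.6) + 0.702·(0.33,3.69) = (0.0350,3.9612)
  v3: (1-0.702)·(-2.55,-1.87) + 0.702·(-2.38,-1.93) = (-2.4307,-1.9121)
Shoelace sum Σ(x_i·y_{i+1} − x_{i+1}·y_i):
  i=1: 3.5442·3.9612 − 0.0350·0.4838 = +14.0222 (running +14.0222)
  i=2: 0.0350·-1.9121 − -2.4307·3.9612 = +9.5614 (running +23.5836)
  i=3: -2.4307·0.4838 − 3.5442·-1.9121 = +5.6010 (running +29.1846)
Area = |Σ|/2 = |29.1846|/2 = 14.5923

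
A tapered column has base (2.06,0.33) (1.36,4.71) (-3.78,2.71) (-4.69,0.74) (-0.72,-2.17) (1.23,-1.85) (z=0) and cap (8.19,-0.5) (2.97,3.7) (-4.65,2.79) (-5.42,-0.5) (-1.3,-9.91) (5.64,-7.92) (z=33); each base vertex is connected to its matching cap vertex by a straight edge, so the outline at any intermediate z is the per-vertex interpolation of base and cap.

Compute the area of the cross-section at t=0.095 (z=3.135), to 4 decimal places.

Cross-section at t=0.095: each vertex is (1-t)·p0[i] + t·p1[i].
  v1: (1-0.095)·(2.06,0.33) + 0.095·(8.19,-0.5) = (2.6423,0.2512)
  v2: (1-0.095)·(1.36,4.71) + 0.095·(2.97,3.7) = (1.5130,4.6140)
  v3: (1-0.095)·(-3.78,2.71) + 0.095·(-4.65,2.79) = (-3.8626,2.7176)
  v4: (1-0.095)·(-4.69,0.74) + 0.095·(-5.42,-0.5) = (-4.7594,0.6222)
  v5: (1-0.095)·(-0.72,-2.17) + 0.095·(-1.3,-9.91) = (-0.7751,-2.9053)
  v6: (1-0.095)·(1.23,-1.85) + 0.095·(5.64,-7.92) = (1.6490,-2.4267)
Shoelace sum Σ(x_i·y_{i+1} − x_{i+1}·y_i):
  i=1: 2.6423·4.6140 − 1.5130·0.2512 = +11.8120 (running +11.8120)
  i=2: 1.5130·2.7176 − -3.8626·4.6140 = +21.9341 (running +33.7460)
  i=3: -3.8626·0.6222 − -4.7594·2.7176 = +10.5307 (running +44.2767)
  i=4: -4.7594·-2.9053 − -0.7751·0.6222 = +14.3096 (running +58.5863)
  i=5: -0.7751·-2.4267 − 1.6490·-2.9053 = +6.6716 (running +65.2579)
  i=6: 1.6490·0.2512 − 2.6423·-2.4267 = +6.8262 (running +72.0841)
Area = |Σ|/2 = |72.0841|/2 = 36.0420

Area at t=0.095: 36.0420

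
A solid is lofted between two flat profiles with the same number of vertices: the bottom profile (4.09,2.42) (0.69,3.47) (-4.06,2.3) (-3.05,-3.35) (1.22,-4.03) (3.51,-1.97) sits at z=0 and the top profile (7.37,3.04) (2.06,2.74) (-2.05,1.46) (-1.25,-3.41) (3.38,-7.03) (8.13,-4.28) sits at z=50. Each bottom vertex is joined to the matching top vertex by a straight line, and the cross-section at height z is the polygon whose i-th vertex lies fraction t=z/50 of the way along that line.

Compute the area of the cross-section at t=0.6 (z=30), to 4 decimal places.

Area at t=0.6: 62.3858

Cross-section at t=0.6: each vertex is (1-t)·p0[i] + t·p1[i].
  v1: (1-0.6)·(4.09,2.42) + 0.6·(7.37,3.04) = (6.0580,2.7920)
  v2: (1-0.6)·(0.69,3.47) + 0.6·(2.06,2.74) = (1.5120,3.0320)
  v3: (1-0.6)·(-4.06,2.3) + 0.6·(-2.05,1.46) = (-2.8540,1.7960)
  v4: (1-0.6)·(-3.05,-3.35) + 0.6·(-1.25,-3.41) = (-1.9700,-3.3860)
  v5: (1-0.6)·(1.22,-4.03) + 0.6·(3.38,-7.03) = (2.5160,-5.8300)
  v6: (1-0.6)·(3.51,-1.97) + 0.6·(8.13,-4.28) = (6.2820,-3.3560)
Shoelace sum Σ(x_i·y_{i+1} − x_{i+1}·y_i):
  i=1: 6.0580·3.0320 − 1.5120·2.7920 = +14.1464 (running +14.1464)
  i=2: 1.5120·1.7960 − -2.8540·3.0320 = +11.3689 (running +25.5152)
  i=3: -2.8540·-3.3860 − -1.9700·1.7960 = +13.2018 (running +38.7170)
  i=4: -1.9700·-5.8300 − 2.5160·-3.3860 = +20.0043 (running +58.7213)
  i=5: 2.5160·-3.3560 − 6.2820·-5.8300 = +28.1804 (running +86.9016)
  i=6: 6.2820·2.7920 − 6.0580·-3.3560 = +37.8700 (running +124.7716)
Area = |Σ|/2 = |124.7716|/2 = 62.3858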